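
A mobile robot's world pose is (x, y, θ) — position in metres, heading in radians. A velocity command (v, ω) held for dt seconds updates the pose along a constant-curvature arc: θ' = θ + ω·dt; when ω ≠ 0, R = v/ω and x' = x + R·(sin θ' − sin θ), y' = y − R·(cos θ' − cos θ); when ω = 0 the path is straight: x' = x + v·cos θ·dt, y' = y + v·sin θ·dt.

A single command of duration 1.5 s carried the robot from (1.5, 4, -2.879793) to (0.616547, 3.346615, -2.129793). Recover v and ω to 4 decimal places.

Δθ = -2.129793 − -2.879793 = 0.750000
ω = Δθ/dt = 0.750000/1.5 = 0.5000
R = Δx/(sin θ' − sin θ) = 1.5000
v = R·ω = 1.5000·0.5000 = 0.7500

v = 0.7500, ω = 0.5000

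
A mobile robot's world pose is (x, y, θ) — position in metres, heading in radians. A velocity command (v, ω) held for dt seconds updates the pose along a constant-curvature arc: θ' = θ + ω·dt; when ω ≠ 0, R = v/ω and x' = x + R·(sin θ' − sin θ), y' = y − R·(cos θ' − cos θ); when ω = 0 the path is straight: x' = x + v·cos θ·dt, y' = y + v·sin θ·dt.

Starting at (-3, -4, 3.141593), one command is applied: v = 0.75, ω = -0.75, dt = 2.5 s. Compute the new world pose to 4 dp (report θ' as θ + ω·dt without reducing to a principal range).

θ' = 3.1416 + -0.75·2.5 = 1.2666
R = v/ω = 0.75/-0.75 = -1.0000
x' = -3 + -1.0000·(sin 1.2666 − sin 3.1416) = -3.9541
y' = -4 − -1.0000·(cos 1.2666 − cos 3.1416) = -2.7005

(-3.9541, -2.7005, 1.2666)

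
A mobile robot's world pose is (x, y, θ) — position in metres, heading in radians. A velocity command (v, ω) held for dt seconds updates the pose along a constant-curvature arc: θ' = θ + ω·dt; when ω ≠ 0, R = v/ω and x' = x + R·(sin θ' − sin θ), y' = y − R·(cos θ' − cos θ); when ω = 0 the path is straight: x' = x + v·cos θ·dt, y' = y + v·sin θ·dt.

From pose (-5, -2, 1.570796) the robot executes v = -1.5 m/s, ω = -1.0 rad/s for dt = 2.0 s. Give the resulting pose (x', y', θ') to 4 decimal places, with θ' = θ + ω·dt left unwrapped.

θ' = 1.5708 + -1.0·2.0 = -0.4292
R = v/ω = -1.5/-1.0 = 1.5000
x' = -5 + 1.5000·(sin -0.4292 − sin 1.5708) = -7.1242
y' = -2 − 1.5000·(cos -0.4292 − cos 1.5708) = -3.3639

(-7.1242, -3.3639, -0.4292)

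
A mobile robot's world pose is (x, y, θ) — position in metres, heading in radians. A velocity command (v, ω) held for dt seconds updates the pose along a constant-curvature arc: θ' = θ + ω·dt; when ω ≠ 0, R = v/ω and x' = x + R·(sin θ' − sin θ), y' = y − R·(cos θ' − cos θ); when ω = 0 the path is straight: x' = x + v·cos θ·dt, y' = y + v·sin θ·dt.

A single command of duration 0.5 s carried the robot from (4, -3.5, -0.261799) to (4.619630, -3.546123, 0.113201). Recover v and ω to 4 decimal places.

v = 1.2500, ω = 0.7500

Δθ = 0.113201 − -0.261799 = 0.375000
ω = Δθ/dt = 0.375000/0.5 = 0.7500
R = Δx/(sin θ' − sin θ) = 1.6667
v = R·ω = 1.6667·0.7500 = 1.2500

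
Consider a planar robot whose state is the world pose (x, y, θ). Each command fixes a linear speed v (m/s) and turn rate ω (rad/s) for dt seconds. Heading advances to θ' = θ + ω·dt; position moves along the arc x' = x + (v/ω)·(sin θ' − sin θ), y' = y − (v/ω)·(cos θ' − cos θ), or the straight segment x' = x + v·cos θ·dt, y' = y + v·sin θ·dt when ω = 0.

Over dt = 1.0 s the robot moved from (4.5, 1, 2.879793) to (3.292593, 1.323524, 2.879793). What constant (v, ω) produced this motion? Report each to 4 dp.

v = 1.2500, ω = 0.0000

Δθ = 2.879793 − 2.879793 = 0.000000
ω = Δθ/dt = 0.000000/1.0 = 0.0000
ω = 0 → v = (Δx·cos θ + Δy·sin θ)/dt = 1.2500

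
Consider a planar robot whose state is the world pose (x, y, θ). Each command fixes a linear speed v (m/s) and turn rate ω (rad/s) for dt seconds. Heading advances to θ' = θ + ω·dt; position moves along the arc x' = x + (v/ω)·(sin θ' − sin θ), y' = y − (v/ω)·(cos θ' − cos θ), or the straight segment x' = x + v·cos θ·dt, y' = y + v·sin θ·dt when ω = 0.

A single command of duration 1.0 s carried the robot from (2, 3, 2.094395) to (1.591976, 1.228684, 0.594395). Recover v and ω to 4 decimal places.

Δθ = 0.594395 − 2.094395 = -1.500000
ω = Δθ/dt = -1.500000/1.0 = -1.5000
R = −Δy/(cos θ' − cos θ) = 1.3333
v = R·ω = 1.3333·-1.5000 = -2.0000

v = -2.0000, ω = -1.5000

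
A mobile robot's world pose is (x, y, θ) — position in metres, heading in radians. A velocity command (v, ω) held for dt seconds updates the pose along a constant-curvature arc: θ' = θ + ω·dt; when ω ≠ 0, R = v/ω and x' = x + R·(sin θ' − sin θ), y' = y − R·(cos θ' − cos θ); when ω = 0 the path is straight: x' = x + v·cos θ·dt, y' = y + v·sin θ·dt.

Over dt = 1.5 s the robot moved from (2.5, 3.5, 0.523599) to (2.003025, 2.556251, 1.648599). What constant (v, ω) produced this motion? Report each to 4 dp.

Δθ = 1.648599 − 0.523599 = 1.125000
ω = Δθ/dt = 1.125000/1.5 = 0.7500
R = −Δy/(cos θ' − cos θ) = -1.0000
v = R·ω = -1.0000·0.7500 = -0.7500

v = -0.7500, ω = 0.7500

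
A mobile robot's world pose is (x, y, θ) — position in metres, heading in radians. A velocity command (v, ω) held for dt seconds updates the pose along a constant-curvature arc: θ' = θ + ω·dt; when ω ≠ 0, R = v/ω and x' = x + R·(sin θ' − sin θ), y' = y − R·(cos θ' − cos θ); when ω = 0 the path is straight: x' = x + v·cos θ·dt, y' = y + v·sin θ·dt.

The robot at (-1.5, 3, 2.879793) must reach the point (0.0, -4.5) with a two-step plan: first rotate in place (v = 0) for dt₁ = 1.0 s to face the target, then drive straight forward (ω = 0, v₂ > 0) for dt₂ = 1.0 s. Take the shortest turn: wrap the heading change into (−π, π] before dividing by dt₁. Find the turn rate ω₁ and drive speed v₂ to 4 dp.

heading to target = atan2(-4.5−3, 0−-1.5) = -1.3734
Δθ = wrap(-1.3734 − 2.8798) = 2.0300; ω₁ = Δθ/dt₁ = 2.0300
distance = √((0−-1.5)² + (-4.5−3)²) = 7.6485; v₂ = distance/dt₂ = 7.6485

ω₁ = 2.0300, v₂ = 7.6485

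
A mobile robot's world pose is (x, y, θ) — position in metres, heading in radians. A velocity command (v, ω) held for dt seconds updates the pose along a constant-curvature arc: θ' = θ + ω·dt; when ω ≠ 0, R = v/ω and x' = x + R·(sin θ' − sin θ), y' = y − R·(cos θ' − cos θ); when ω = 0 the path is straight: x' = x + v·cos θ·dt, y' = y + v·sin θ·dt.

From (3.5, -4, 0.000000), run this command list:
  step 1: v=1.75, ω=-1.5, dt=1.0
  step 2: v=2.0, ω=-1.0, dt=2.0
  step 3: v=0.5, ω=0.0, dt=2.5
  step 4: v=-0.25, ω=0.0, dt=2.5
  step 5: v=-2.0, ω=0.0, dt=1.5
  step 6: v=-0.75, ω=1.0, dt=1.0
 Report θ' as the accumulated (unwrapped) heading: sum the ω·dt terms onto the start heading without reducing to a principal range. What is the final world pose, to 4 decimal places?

step 1: θ'=-1.5000 (R=-1.1667) → pose (4.6637, -5.0841, -1.5000)
step 2: θ'=-3.5000 (R=-2.0000) → pose (1.9672, -7.0985, -3.5000)
step 3: θ'=-3.5000 (straight) → pose (0.7966, -6.6600, -3.5000)
step 4: θ'=-3.5000 (straight) → pose (1.3819, -6.8793, -3.5000)
step 5: θ'=-3.5000 (straight) → pose (4.1913, -7.9316, -3.5000)
step 6: θ'=-2.5000 (R=-0.7500) → pose (4.9032, -7.8302, -2.5000)

(4.9032, -7.8302, -2.5000)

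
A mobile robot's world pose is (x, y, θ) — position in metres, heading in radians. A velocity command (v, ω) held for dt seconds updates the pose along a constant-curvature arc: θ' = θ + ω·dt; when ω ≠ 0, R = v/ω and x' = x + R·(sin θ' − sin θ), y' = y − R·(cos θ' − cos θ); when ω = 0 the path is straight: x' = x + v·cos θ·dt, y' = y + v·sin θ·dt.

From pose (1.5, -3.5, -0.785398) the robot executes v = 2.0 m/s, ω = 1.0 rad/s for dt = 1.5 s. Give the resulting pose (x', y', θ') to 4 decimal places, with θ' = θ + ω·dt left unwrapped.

θ' = -0.7854 + 1.0·1.5 = 0.7146
R = v/ω = 2.0/1.0 = 2.0000
x' = 1.5 + 2.0000·(sin 0.7146 − sin -0.7854) = 4.2248
y' = -3.5 − 2.0000·(cos 0.7146 − cos -0.7854) = -3.5965

(4.2248, -3.5965, 0.7146)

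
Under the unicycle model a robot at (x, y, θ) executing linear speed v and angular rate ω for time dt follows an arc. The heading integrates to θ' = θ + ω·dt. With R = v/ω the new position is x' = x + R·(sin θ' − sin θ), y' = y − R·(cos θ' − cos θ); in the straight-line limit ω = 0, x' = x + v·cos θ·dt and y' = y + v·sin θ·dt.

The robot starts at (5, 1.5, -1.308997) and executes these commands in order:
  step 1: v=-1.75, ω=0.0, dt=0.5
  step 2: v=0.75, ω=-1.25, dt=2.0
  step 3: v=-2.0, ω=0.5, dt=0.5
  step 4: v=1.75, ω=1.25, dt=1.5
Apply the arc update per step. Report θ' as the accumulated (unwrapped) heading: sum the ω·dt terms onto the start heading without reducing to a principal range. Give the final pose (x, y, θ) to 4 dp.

(2.7183, 0.0821, -1.6840)

step 1: θ'=-1.3090 (straight) → pose (4.7735, 2.3452, -1.3090)
step 2: θ'=-3.8090 (R=-0.6000) → pose (3.8226, 1.7186, -3.8090)
step 3: θ'=-3.5590 (R=-4.0000) → pose (4.6768, 1.2038, -3.5590)
step 4: θ'=-1.6840 (R=1.4000) → pose (2.7183, 0.0821, -1.6840)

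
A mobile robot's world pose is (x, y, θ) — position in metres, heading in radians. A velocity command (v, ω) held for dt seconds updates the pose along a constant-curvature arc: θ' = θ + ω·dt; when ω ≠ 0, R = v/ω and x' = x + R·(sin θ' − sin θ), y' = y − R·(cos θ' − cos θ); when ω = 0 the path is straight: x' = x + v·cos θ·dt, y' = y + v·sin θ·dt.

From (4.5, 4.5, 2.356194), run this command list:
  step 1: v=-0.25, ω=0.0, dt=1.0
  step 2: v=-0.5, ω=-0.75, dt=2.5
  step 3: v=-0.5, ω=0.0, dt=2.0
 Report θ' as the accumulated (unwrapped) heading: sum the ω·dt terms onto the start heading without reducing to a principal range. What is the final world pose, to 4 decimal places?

(3.6275, 2.7980, 0.4812)

step 1: θ'=2.3562 (straight) → pose (4.6768, 4.3232, 2.3562)
step 2: θ'=0.4812 (R=0.6667) → pose (4.5139, 3.2609, 0.4812)
step 3: θ'=0.4812 (straight) → pose (3.6275, 2.7980, 0.4812)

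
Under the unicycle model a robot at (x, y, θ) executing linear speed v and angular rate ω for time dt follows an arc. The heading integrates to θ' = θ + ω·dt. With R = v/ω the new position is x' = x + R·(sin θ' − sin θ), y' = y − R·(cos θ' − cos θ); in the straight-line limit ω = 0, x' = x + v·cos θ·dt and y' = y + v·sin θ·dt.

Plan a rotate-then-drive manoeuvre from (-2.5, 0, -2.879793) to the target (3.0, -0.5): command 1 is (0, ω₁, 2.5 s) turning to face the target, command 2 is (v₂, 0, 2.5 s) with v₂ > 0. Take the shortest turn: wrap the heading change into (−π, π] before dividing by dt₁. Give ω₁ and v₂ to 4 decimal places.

ω₁ = 1.1157, v₂ = 2.2091

heading to target = atan2(-0.5−0, 3−-2.5) = -0.0907
Δθ = wrap(-0.0907 − -2.8798) = 2.7891; ω₁ = Δθ/dt₁ = 1.1157
distance = √((3−-2.5)² + (-0.5−0)²) = 5.5227; v₂ = distance/dt₂ = 2.2091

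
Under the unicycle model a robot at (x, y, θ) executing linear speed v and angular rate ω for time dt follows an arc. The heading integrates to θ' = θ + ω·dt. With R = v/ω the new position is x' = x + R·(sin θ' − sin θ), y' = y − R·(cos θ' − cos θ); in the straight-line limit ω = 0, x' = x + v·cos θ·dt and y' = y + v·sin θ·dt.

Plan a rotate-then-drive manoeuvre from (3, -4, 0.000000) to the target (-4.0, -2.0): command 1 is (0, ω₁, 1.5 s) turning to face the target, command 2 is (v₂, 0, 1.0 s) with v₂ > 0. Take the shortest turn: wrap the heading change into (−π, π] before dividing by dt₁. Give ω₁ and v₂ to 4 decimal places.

heading to target = atan2(-2−-4, -4−3) = 2.8633
Δθ = wrap(2.8633 − 0.0000) = 2.8633; ω₁ = Δθ/dt₁ = 1.9089
distance = √((-4−3)² + (-2−-4)²) = 7.2801; v₂ = distance/dt₂ = 7.2801

ω₁ = 1.9089, v₂ = 7.2801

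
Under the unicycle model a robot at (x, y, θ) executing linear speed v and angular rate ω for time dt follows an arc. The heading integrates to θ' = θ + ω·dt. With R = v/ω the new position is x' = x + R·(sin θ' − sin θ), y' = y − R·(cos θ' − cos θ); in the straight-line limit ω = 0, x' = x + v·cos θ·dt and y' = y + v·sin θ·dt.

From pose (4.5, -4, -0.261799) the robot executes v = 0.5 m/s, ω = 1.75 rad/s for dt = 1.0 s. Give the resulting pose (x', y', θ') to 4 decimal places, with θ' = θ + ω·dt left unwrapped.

(4.8587, -3.7476, 1.4882)

θ' = -0.2618 + 1.75·1.0 = 1.4882
R = v/ω = 0.5/1.75 = 0.2857
x' = 4.5 + 0.2857·(sin 1.4882 − sin -0.2618) = 4.8587
y' = -4 − 0.2857·(cos 1.4882 − cos -0.2618) = -3.7476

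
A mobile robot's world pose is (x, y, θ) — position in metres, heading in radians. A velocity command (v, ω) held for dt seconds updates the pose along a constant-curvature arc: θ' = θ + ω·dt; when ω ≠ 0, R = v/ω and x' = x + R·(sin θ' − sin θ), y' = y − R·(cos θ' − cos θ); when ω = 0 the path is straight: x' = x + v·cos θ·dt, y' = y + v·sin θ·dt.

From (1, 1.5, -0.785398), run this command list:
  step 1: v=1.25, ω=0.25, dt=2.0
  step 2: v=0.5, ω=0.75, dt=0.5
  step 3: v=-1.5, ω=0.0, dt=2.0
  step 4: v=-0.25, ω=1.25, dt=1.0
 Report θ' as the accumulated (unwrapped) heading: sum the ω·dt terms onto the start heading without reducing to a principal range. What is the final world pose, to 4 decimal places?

(0.2104, -0.2083, 1.3396)

step 1: θ'=-0.2854 (R=5.0000) → pose (3.1278, 0.2378, -0.2854)
step 2: θ'=0.0896 (R=0.6667) → pose (3.3752, 0.2135, 0.0896)
step 3: θ'=0.0896 (straight) → pose (0.3872, -0.0550, 0.0896)
step 4: θ'=1.3396 (R=-0.2000) → pose (0.2104, -0.2083, 1.3396)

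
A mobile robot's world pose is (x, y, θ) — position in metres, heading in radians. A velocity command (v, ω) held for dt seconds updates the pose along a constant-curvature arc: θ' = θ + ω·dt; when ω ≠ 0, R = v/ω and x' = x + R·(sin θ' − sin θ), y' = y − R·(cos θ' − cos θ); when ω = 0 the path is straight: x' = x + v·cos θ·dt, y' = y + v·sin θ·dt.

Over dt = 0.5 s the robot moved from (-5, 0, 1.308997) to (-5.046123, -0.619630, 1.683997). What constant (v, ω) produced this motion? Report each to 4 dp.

Δθ = 1.683997 − 1.308997 = 0.375000
ω = Δθ/dt = 0.375000/0.5 = 0.7500
R = −Δy/(cos θ' − cos θ) = -1.6667
v = R·ω = -1.6667·0.7500 = -1.2500

v = -1.2500, ω = 0.7500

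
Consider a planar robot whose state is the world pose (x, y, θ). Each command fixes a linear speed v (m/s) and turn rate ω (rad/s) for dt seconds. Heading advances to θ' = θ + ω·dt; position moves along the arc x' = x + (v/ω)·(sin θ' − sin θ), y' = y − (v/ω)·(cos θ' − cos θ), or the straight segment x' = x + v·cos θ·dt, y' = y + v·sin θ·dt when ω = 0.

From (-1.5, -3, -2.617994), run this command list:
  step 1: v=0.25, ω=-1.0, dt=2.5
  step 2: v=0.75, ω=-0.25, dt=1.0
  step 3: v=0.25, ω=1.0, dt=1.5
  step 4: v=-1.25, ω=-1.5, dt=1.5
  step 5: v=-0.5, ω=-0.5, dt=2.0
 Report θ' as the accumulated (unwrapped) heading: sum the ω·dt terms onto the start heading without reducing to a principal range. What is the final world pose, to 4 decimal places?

(-2.8303, -2.8303, -7.1180)

step 1: θ'=-5.1180 (R=-0.2500) → pose (-1.8547, -2.6848, -5.1180)
step 2: θ'=-5.3680 (R=-3.0000) → pose (-1.4762, -2.0397, -5.3680)
step 3: θ'=-3.8680 (R=0.2500) → pose (-1.5083, -1.7004, -3.8680)
step 4: θ'=-6.1180 (R=0.8333) → pose (-1.9247, -3.1453, -6.1180)
step 5: θ'=-7.1180 (R=1.0000) → pose (-2.8303, -2.8303, -7.1180)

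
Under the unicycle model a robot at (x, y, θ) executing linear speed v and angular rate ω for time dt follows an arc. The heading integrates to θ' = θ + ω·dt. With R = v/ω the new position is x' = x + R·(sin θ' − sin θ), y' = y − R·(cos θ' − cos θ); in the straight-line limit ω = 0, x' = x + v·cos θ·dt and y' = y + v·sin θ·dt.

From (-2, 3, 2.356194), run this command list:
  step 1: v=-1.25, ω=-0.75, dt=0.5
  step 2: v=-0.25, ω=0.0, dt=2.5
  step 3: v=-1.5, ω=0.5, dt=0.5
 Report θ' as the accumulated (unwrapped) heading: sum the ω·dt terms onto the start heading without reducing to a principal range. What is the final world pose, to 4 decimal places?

(-1.0192, 1.2700, 2.2312)

step 1: θ'=1.9812 (R=1.6667) → pose (-1.6502, 2.4864, 1.9812)
step 2: θ'=1.9812 (straight) → pose (-1.4009, 1.9133, 1.9812)
step 3: θ'=2.2312 (R=-3.0000) → pose (-1.0192, 1.2700, 2.2312)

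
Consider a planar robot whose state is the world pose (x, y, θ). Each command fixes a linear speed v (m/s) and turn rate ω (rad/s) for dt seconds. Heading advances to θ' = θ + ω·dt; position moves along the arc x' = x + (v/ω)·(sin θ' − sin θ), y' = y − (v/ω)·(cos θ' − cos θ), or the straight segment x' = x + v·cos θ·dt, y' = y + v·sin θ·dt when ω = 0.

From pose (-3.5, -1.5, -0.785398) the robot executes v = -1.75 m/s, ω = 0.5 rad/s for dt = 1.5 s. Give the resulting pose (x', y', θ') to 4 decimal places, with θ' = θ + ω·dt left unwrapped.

(-5.8510, -0.4771, -0.0354)

θ' = -0.7854 + 0.5·1.5 = -0.0354
R = v/ω = -1.75/0.5 = -3.5000
x' = -3.5 + -3.5000·(sin -0.0354 − sin -0.7854) = -5.8510
y' = -1.5 − -3.5000·(cos -0.0354 − cos -0.7854) = -0.4771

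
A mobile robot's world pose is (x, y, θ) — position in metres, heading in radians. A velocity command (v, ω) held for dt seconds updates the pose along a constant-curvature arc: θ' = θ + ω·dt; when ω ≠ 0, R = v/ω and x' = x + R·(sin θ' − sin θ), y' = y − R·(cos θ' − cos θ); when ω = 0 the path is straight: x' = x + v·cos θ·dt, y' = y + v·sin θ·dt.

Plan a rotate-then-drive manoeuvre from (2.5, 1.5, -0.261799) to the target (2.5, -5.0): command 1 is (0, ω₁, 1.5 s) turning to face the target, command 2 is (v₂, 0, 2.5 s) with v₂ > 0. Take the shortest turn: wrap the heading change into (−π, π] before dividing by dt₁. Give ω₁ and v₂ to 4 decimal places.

heading to target = atan2(-5−1.5, 2.5−2.5) = -1.5708
Δθ = wrap(-1.5708 − -0.2618) = -1.3090; ω₁ = Δθ/dt₁ = -0.8727
distance = √((2.5−2.5)² + (-5−1.5)²) = 6.5000; v₂ = distance/dt₂ = 2.6000

ω₁ = -0.8727, v₂ = 2.6000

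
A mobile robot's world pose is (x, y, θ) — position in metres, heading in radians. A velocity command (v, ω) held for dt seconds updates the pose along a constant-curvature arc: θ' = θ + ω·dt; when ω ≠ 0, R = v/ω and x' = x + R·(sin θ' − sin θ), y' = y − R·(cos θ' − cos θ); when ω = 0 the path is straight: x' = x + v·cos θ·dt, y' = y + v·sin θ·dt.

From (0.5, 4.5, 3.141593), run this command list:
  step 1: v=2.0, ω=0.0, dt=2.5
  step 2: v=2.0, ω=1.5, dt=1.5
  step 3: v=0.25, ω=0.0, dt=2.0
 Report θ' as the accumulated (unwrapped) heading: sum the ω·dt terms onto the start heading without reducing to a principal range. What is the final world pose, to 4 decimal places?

step 1: θ'=3.1416 (straight) → pose (-4.5000, 4.5000, 3.1416)
step 2: θ'=5.3916 (R=1.3333) → pose (-5.5374, 2.3291, 5.3916)
step 3: θ'=5.3916 (straight) → pose (-5.2233, 1.9401, 5.3916)

(-5.2233, 1.9401, 5.3916)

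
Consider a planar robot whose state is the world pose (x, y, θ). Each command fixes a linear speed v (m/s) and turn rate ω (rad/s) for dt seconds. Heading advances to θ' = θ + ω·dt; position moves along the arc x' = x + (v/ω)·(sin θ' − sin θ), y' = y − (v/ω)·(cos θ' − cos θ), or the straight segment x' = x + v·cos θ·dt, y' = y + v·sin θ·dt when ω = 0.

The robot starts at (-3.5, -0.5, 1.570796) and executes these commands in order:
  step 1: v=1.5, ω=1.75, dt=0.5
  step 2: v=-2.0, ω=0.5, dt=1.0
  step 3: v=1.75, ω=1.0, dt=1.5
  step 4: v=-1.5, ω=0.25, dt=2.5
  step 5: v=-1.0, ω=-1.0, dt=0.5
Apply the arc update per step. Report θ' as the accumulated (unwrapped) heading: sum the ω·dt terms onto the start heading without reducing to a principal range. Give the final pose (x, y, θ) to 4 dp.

(-4.2734, 2.2262, 4.5708)

step 1: θ'=2.4458 (R=0.8571) → pose (-3.8077, 0.1579, 2.4458)
step 2: θ'=2.9458 (R=-4.0000) → pose (-2.0219, -0.6955, 2.9458)
step 3: θ'=4.4458 (R=1.7500) → pose (-4.0506, -1.9510, 4.4458)
step 4: θ'=5.0708 (R=-6.0000) → pose (-4.2199, 1.7343, 5.0708)
step 5: θ'=4.5708 (R=1.0000) → pose (-4.2734, 2.2262, 4.5708)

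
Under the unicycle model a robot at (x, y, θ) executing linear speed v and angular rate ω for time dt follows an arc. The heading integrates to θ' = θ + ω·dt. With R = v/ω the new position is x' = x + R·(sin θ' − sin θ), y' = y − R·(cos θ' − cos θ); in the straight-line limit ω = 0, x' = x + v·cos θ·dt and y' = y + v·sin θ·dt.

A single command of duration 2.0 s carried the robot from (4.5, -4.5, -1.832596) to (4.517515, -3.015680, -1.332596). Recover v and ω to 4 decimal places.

v = -0.7500, ω = 0.2500

Δθ = -1.332596 − -1.832596 = 0.500000
ω = Δθ/dt = 0.500000/2.0 = 0.2500
R = −Δy/(cos θ' − cos θ) = -3.0000
v = R·ω = -3.0000·0.2500 = -0.7500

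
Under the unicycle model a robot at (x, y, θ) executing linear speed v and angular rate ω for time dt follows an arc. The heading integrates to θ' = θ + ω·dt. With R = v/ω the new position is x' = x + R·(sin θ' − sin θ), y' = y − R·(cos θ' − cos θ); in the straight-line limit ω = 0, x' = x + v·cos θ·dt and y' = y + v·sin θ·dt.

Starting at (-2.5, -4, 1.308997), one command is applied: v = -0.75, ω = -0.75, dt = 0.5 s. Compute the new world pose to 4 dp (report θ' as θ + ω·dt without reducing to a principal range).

θ' = 1.3090 + -0.75·0.5 = 0.9340
R = v/ω = -0.75/-0.75 = 1.0000
x' = -2.5 + 1.0000·(sin 0.9340 − sin 1.3090) = -2.6619
y' = -4 − 1.0000·(cos 0.9340 − cos 1.3090) = -4.3358

(-2.6619, -4.3358, 0.9340)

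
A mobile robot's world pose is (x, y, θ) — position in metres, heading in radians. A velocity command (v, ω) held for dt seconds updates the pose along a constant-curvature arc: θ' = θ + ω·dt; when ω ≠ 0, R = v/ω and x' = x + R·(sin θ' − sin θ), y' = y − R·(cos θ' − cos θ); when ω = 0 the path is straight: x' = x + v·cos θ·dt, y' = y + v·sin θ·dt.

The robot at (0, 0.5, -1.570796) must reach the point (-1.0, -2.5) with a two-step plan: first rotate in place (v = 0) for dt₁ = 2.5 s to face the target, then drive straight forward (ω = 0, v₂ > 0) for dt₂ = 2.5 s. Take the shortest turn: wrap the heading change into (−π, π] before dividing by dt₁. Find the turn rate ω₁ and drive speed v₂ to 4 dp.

heading to target = atan2(-2.5−0.5, -1−0) = -1.8925
Δθ = wrap(-1.8925 − -1.5708) = -0.3218; ω₁ = Δθ/dt₁ = -0.1287
distance = √((-1−0)² + (-2.5−0.5)²) = 3.1623; v₂ = distance/dt₂ = 1.2649

ω₁ = -0.1287, v₂ = 1.2649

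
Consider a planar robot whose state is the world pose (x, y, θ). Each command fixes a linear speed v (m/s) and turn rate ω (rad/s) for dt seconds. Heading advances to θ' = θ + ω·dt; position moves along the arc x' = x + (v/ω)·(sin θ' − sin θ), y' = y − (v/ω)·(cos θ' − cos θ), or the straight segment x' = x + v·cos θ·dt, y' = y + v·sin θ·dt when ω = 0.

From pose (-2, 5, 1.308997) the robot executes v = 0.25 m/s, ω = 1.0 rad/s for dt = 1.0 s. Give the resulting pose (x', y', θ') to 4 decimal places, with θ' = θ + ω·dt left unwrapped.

θ' = 1.3090 + 1.0·1.0 = 2.3090
R = v/ω = 0.25/1.0 = 0.2500
x' = -2 + 0.2500·(sin 2.3090 − sin 1.3090) = -2.0566
y' = 5 − 0.2500·(cos 2.3090 − cos 1.3090) = 5.2329

(-2.0566, 5.2329, 2.3090)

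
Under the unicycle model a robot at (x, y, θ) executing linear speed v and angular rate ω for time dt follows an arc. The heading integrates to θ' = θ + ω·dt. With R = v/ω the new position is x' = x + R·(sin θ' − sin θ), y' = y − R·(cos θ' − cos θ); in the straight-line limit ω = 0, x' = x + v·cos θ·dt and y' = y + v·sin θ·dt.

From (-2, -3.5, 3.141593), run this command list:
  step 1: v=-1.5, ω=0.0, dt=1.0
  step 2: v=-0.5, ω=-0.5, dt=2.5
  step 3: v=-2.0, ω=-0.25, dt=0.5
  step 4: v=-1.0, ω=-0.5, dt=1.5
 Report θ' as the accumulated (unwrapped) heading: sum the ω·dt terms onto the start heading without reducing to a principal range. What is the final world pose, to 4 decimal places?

step 1: θ'=3.1416 (straight) → pose (-0.5000, -3.5000, 3.1416)
step 2: θ'=1.8916 (R=1.0000) → pose (0.4490, -4.1847, 1.8916)
step 3: θ'=1.7666 (R=8.0000) → pose (0.7043, -5.1509, 1.7666)
step 4: θ'=1.0166 (R=2.0000) → pose (0.4431, -6.5925, 1.0166)

(0.4431, -6.5925, 1.0166)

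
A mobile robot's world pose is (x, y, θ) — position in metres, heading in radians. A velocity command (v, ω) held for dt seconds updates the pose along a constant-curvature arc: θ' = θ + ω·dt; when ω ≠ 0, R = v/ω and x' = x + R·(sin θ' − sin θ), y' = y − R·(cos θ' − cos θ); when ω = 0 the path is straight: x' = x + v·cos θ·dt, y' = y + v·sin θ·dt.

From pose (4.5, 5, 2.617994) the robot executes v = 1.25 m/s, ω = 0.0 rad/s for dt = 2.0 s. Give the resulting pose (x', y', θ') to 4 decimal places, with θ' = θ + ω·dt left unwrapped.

θ' = 2.6180 + 0.0·2.0 = 2.6180
ω = 0 → straight: x' = 4.5 + 1.25·cos(2.6180)·2.0 = 2.3349
y' = 5 + 1.25·sin(2.6180)·2.0 = 6.2500

(2.3349, 6.2500, 2.6180)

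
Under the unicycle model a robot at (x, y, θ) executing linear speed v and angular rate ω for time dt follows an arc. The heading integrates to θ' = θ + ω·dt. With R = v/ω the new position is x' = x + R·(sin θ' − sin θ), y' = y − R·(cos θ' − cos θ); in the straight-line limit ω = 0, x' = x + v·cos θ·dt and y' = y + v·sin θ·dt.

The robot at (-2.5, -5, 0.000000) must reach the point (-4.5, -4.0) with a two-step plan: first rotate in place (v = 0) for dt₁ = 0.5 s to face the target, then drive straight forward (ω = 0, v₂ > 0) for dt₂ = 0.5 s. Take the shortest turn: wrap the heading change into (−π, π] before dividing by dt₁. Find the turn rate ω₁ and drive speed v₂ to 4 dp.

heading to target = atan2(-4−-5, -4.5−-2.5) = 2.6779
Δθ = wrap(2.6779 − 0.0000) = 2.6779; ω₁ = Δθ/dt₁ = 5.3559
distance = √((-4.5−-2.5)² + (-4−-5)²) = 2.2361; v₂ = distance/dt₂ = 4.4721

ω₁ = 5.3559, v₂ = 4.4721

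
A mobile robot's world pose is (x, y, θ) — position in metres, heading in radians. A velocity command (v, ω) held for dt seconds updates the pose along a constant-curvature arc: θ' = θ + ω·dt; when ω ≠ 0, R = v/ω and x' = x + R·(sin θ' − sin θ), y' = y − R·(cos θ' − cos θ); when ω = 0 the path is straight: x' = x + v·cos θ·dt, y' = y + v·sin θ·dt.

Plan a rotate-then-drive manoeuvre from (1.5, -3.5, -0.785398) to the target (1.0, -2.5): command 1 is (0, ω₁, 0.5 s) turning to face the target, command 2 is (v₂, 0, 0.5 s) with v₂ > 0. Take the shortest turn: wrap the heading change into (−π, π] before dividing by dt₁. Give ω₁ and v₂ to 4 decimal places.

heading to target = atan2(-2.5−-3.5, 1−1.5) = 2.0344
Δθ = wrap(2.0344 − -0.7854) = 2.8198; ω₁ = Δθ/dt₁ = 5.6397
distance = √((1−1.5)² + (-2.5−-3.5)²) = 1.1180; v₂ = distance/dt₂ = 2.2361

ω₁ = 5.6397, v₂ = 2.2361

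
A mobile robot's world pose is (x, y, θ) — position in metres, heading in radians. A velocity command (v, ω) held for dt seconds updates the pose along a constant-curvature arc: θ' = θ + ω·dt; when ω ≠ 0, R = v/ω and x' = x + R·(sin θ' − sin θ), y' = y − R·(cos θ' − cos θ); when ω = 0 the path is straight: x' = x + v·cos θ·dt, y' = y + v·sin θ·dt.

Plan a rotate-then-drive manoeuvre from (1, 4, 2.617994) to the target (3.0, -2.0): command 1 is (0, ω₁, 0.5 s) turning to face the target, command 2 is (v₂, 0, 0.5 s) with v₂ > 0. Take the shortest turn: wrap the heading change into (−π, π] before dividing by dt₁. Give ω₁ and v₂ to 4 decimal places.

ω₁ = 4.8323, v₂ = 12.6491

heading to target = atan2(-2−4, 3−1) = -1.2490
Δθ = wrap(-1.2490 − 2.6180) = 2.4161; ω₁ = Δθ/dt₁ = 4.8323
distance = √((3−1)² + (-2−4)²) = 6.3246; v₂ = distance/dt₂ = 12.6491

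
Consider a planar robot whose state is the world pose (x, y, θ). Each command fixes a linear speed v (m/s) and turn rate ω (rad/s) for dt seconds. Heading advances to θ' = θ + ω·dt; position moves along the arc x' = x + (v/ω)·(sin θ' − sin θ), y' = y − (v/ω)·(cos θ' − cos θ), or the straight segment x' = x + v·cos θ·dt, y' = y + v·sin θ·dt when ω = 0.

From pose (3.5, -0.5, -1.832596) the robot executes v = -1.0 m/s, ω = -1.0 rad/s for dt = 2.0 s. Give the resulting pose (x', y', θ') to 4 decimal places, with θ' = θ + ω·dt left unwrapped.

θ' = -1.8326 + -1.0·2.0 = -3.8326
R = v/ω = -1.0/-1.0 = 1.0000
x' = 3.5 + 1.0000·(sin -3.8326 − sin -1.8326) = 5.1032
y' = -0.5 − 1.0000·(cos -3.8326 − cos -1.8326) = 0.0118

(5.1032, 0.0118, -3.8326)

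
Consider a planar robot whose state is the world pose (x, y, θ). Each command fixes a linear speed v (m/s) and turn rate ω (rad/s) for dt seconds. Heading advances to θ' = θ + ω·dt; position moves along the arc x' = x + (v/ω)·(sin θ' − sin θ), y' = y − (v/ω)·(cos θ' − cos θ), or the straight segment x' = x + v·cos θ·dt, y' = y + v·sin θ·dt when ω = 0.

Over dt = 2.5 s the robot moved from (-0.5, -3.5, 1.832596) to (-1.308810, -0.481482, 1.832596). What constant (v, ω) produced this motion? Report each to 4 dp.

v = 1.2500, ω = 0.0000

Δθ = 1.832596 − 1.832596 = 0.000000
ω = Δθ/dt = 0.000000/2.5 = 0.0000
ω = 0 → v = (Δx·cos θ + Δy·sin θ)/dt = 1.2500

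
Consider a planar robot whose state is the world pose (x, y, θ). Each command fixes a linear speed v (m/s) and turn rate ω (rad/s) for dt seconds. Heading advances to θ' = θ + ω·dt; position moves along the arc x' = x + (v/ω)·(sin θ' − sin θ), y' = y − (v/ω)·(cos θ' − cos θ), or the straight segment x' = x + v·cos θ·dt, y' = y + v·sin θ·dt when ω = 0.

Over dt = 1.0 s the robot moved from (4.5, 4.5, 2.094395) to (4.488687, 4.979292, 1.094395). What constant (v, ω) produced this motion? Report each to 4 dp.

Δθ = 1.094395 − 2.094395 = -1.000000
ω = Δθ/dt = -1.000000/1.0 = -1.0000
R = −Δy/(cos θ' − cos θ) = -0.5000
v = R·ω = -0.5000·-1.0000 = 0.5000

v = 0.5000, ω = -1.0000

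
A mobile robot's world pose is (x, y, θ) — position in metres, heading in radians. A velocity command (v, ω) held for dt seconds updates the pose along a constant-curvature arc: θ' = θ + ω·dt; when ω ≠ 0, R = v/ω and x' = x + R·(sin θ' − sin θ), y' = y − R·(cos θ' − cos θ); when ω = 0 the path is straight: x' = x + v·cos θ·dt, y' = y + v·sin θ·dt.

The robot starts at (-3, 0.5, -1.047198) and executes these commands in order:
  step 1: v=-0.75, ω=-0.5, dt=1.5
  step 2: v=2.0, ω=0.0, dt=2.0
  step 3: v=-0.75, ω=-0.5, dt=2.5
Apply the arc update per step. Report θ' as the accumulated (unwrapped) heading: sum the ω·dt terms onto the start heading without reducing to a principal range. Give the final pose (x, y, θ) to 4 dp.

step 1: θ'=-1.7972 (R=1.5000) → pose (-3.1627, 1.5867, -1.7972)
step 2: θ'=-1.7972 (straight) → pose (-4.0606, -2.3112, -1.7972)
step 3: θ'=-3.0472 (R=1.5000) → pose (-2.7402, -1.1546, -3.0472)

(-2.7402, -1.1546, -3.0472)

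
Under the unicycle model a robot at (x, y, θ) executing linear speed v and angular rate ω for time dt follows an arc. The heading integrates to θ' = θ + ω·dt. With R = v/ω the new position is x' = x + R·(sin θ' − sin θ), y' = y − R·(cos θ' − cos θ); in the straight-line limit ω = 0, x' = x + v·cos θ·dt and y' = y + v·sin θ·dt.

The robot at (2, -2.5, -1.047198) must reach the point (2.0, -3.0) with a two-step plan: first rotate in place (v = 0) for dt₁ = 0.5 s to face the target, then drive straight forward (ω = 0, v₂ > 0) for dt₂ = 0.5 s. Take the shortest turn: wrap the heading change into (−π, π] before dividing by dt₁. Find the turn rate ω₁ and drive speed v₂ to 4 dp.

heading to target = atan2(-3−-2.5, 2−2) = -1.5708
Δθ = wrap(-1.5708 − -1.0472) = -0.5236; ω₁ = Δθ/dt₁ = -1.0472
distance = √((2−2)² + (-3−-2.5)²) = 0.5000; v₂ = distance/dt₂ = 1.0000

ω₁ = -1.0472, v₂ = 1.0000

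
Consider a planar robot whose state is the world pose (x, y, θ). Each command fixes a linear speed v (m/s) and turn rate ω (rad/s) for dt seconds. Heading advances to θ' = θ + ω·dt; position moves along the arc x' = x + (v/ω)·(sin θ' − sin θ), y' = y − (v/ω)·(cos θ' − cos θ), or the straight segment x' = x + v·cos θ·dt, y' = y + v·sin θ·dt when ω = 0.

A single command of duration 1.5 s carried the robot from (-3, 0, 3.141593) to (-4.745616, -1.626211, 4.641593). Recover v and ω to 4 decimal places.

v = 1.7500, ω = 1.0000

Δθ = 4.641593 − 3.141593 = 1.500000
ω = Δθ/dt = 1.500000/1.5 = 1.0000
R = Δx/(sin θ' − sin θ) = 1.7500
v = R·ω = 1.7500·1.0000 = 1.7500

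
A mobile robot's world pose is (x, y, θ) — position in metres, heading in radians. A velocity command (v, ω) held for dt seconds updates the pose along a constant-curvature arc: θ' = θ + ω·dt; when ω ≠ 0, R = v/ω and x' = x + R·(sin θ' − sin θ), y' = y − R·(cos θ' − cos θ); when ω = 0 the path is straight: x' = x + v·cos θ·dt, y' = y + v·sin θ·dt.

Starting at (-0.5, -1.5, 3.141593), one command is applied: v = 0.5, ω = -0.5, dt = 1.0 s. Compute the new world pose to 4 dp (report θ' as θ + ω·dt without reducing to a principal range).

(-0.9794, -1.3776, 2.6416)

θ' = 3.1416 + -0.5·1.0 = 2.6416
R = v/ω = 0.5/-0.5 = -1.0000
x' = -0.5 + -1.0000·(sin 2.6416 − sin 3.1416) = -0.9794
y' = -1.5 − -1.0000·(cos 2.6416 − cos 3.1416) = -1.3776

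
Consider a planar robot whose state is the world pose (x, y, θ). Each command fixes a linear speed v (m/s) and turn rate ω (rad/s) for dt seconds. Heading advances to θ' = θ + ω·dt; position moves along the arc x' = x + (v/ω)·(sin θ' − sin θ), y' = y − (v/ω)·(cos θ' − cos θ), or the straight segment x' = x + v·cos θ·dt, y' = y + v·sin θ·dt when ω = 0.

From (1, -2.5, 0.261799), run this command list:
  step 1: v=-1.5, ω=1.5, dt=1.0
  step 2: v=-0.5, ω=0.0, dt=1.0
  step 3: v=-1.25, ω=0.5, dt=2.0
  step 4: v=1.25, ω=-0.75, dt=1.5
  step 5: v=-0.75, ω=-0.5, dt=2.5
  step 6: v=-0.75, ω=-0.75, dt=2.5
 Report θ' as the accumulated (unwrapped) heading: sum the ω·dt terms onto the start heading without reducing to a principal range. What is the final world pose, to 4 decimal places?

(-1.4502, -5.2004, -1.4882)

step 1: θ'=1.7618 (R=-1.0000) → pose (0.2770, -3.6558, 1.7618)
step 2: θ'=1.7618 (straight) → pose (0.3719, -4.1467, 1.7618)
step 3: θ'=2.7618 (R=-2.5000) → pose (1.8996, -5.9939, 2.7618)
step 4: θ'=1.6368 (R=-1.6667) → pose (0.8545, -4.5559, 1.6368)
step 5: θ'=0.3868 (R=1.5000) → pose (-0.0764, -6.0441, 0.3868)
step 6: θ'=-1.4882 (R=1.0000) → pose (-1.4502, -5.2004, -1.4882)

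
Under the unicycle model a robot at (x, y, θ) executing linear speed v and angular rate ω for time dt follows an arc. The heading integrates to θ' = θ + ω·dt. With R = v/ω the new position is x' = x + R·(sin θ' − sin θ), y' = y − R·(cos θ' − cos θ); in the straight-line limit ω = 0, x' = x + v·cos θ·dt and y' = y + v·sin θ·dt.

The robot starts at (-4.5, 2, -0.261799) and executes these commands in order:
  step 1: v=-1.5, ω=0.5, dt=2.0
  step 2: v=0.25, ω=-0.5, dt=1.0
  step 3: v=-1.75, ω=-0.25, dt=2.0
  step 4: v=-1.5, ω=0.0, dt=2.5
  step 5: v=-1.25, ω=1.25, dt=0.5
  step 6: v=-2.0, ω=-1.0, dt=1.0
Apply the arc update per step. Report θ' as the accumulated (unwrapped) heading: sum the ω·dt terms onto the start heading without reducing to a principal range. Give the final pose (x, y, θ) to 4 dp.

step 1: θ'=0.7382 (R=-3.0000) → pose (-7.2953, 1.3213, 0.7382)
step 2: θ'=0.2382 (R=-0.5000) → pose (-7.0768, 1.4373, 0.2382)
step 3: θ'=-0.2618 (R=7.0000) → pose (-10.5402, 1.4782, -0.2618)
step 4: θ'=-0.2618 (straight) → pose (-14.1625, 2.4487, -0.2618)
step 5: θ'=0.3632 (R=-1.0000) → pose (-14.7766, 2.4176, 0.3632)
step 6: θ'=-0.6368 (R=2.0000) → pose (-16.6763, 2.6791, -0.6368)

(-16.6763, 2.6791, -0.6368)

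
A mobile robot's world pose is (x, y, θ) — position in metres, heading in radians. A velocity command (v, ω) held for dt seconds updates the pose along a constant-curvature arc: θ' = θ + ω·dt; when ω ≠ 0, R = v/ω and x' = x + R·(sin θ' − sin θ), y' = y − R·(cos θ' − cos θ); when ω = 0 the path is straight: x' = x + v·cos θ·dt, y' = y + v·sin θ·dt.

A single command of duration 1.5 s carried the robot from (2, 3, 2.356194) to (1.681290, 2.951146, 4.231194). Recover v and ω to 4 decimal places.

Δθ = 4.231194 − 2.356194 = 1.875000
ω = Δθ/dt = 1.875000/1.5 = 1.2500
R = Δx/(sin θ' − sin θ) = 0.2000
v = R·ω = 0.2000·1.2500 = 0.2500

v = 0.2500, ω = 1.2500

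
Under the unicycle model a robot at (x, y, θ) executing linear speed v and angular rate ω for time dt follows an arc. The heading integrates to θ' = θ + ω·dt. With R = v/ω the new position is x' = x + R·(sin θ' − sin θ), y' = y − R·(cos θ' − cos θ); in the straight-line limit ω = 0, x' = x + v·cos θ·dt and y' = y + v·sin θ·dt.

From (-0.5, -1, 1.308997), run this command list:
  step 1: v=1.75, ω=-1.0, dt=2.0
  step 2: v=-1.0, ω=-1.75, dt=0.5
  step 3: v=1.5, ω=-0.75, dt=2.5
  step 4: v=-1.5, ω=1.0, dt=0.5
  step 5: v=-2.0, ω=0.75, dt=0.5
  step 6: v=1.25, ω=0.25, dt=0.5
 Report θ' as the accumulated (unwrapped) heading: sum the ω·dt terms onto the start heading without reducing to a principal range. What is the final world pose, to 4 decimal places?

step 1: θ'=-0.6910 (R=-1.7500) → pose (2.3057, -0.1044, -0.6910)
step 2: θ'=-1.5660 (R=0.5714) → pose (2.0984, 0.3332, -1.5660)
step 3: θ'=-3.4410 (R=-2.0000) → pose (-0.4915, -1.5874, -3.4410)
step 4: θ'=-2.9410 (R=-1.5000) → pose (0.2498, -1.6240, -2.9410)
step 5: θ'=-2.5660 (R=-2.6667) → pose (1.1701, -1.2478, -2.5660)
step 6: θ'=-2.4410 (R=5.0000) → pose (0.6684, -1.6199, -2.4410)

(0.6684, -1.6199, -2.4410)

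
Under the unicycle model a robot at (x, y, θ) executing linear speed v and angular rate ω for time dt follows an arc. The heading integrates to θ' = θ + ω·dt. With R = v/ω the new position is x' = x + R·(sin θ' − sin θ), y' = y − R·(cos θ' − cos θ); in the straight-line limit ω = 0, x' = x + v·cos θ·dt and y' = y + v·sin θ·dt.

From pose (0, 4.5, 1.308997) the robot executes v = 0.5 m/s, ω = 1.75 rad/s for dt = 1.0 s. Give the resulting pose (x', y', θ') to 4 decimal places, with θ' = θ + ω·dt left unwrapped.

θ' = 1.3090 + 1.75·1.0 = 3.0590
R = v/ω = 0.5/1.75 = 0.2857
x' = 0 + 0.2857·(sin 3.0590 − sin 1.3090) = -0.2524
y' = 4.5 − 0.2857·(cos 3.0590 − cos 1.3090) = 4.8587

(-0.2524, 4.8587, 3.0590)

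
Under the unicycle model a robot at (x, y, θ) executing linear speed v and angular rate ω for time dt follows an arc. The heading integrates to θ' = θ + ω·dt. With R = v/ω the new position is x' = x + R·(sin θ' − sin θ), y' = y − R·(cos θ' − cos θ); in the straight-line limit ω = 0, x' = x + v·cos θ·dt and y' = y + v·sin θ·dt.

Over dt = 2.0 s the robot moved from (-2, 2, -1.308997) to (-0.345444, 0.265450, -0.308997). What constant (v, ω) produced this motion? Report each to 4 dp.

Δθ = -0.308997 − -1.308997 = 1.000000
ω = Δθ/dt = 1.000000/2.0 = 0.5000
R = −Δy/(cos θ' − cos θ) = 2.5000
v = R·ω = 2.5000·0.5000 = 1.2500

v = 1.2500, ω = 0.5000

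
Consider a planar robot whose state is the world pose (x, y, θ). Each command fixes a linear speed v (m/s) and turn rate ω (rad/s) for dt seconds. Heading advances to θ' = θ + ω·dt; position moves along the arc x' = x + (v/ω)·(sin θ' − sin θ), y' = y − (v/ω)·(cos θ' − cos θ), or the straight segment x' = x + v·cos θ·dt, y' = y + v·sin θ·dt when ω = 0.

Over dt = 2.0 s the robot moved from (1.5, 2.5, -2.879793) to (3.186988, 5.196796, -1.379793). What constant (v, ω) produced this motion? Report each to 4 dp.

v = -1.7500, ω = 0.7500

Δθ = -1.379793 − -2.879793 = 1.500000
ω = Δθ/dt = 1.500000/2.0 = 0.7500
R = −Δy/(cos θ' − cos θ) = -2.3333
v = R·ω = -2.3333·0.7500 = -1.7500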